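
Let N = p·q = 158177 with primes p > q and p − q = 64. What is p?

Since p = q + 64, we have 158177 = q(q + 64), so q² + 64q − 158177 = 0.
Discriminant: 64² + 4·158177 = 4096 + 632708 = 636804; √636804 = 798.
q = (−64 + 798)/2 = 367, and p = q + 64 = 431.
Check: 367 · 431 = 158177.

431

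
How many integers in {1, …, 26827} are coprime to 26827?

26496

Factor: 26827 = 139 · 193.
φ(26827) = (139−1) · (193−1) = 138 · 192 = 26496.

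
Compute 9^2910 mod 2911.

2746

9^1 ≡ 9 (mod 2911)
9^2 ≡ 9^2 = 81 ≡ 81 (mod 2911)
9^4 ≡ 81^2 = 6561 ≡ 739 (mod 2911)
9^8 ≡ 739^2 = 546121 ≡ 1764 (mod 2911)
9^16 ≡ 1764^2 = 3111696 ≡ 2748 (mod 2911)
9^32 ≡ 2748^2 = 7551504 ≡ 370 (mod 2911)
9^64 ≡ 370^2 = 136900 ≡ 83 (mod 2911)
9^128 ≡ 83^2 = 6889 ≡ 1067 (mod 2911)
9^256 ≡ 1067^2 = 1138489 ≡ 288 (mod 2911)
9^512 ≡ 288^2 = 82944 ≡ 1436 (mod 2911)
9^1024 ≡ 1436^2 = 2062096 ≡ 1108 (mod 2911)
9^2048 ≡ 1108^2 = 1227664 ≡ 2133 (mod 2911)
2910 = 2048 + 512 + 256 + 64 + 16 + 8 + 4 + 2 in binary powers of 2.
So 9^2910 ≡ 2133 · 1436 · 288 · 83 · 2748 · 1764 · 739 · 81 ≡ 2746 (mod 2911).
Since 2746 ≠ 1, base 9 is a Fermat witness: 2911 is composite.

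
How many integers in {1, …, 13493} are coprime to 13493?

13260

Factor: 13493 = 103 · 131.
φ(13493) = (103−1) · (131−1) = 102 · 130 = 13260.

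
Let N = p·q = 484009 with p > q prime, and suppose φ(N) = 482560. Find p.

929

φ(n) = (p−1)(q−1) = n − (p+q) + 1, so p + q = 484009 − 482560 + 1 = 1450.
p and q are the roots of t² − 1450t + 484009 = 0.
Discriminant: 1450² − 4·484009 = 2102500 − 1936036 = 166464; √166464 = 408.
q = (1450 − 408)/2 = 521, p = (1450 + 408)/2 = 929.
Check: 521 · 929 = 484009.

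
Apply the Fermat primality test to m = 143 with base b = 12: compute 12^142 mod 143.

1

12^1 ≡ 12 (mod 143)
12^2 ≡ 12^2 = 144 ≡ 1 (mod 143)
12^4 ≡ 1^2 = 1 ≡ 1 (mod 143)
12^8 ≡ 1^2 = 1 ≡ 1 (mod 143)
12^16 ≡ 1^2 = 1 ≡ 1 (mod 143)
12^32 ≡ 1^2 = 1 ≡ 1 (mod 143)
12^64 ≡ 1^2 = 1 ≡ 1 (mod 143)
12^128 ≡ 1^2 = 1 ≡ 1 (mod 143)
142 = 128 + 8 + 4 + 2 in binary powers of 2.
So 12^142 ≡ 1 · 1 · 1 · 1 ≡ 1 (mod 143).
Since the result is 1, base 12 gives no evidence that 143 is composite.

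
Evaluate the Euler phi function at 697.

Factor: 697 = 17 · 41.
φ(697) = (17−1) · (41−1) = 16 · 40 = 640.

640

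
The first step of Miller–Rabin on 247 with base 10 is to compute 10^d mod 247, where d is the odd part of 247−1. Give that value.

103

247 − 1 = 246 = 2^1 · 123, so d = 123.
10^1 ≡ 10 (mod 247)
10^2 ≡ 10^2 = 100 ≡ 100 (mod 247)
10^4 ≡ 100^2 = 10000 ≡ 120 (mod 247)
10^8 ≡ 120^2 = 14400 ≡ 74 (mod 247)
10^16 ≡ 74^2 = 5476 ≡ 42 (mod 247)
10^32 ≡ 42^2 = 1764 ≡ 35 (mod 247)
10^64 ≡ 35^2 = 1225 ≡ 237 (mod 247)
123 = 64 + 32 + 16 + 8 + 2 + 1 in binary powers of 2.
So 10^123 ≡ 237 · 35 · 42 · 74 · 100 · 10 ≡ 103 (mod 247).
Squaring chain: 103; never reaches −1, so base 10 is a Miller–Rabin witness that 247 is composite.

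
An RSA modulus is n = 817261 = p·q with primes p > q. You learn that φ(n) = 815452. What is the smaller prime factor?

φ(n) = (p−1)(q−1) = n − (p+q) + 1, so p + q = 817261 − 815452 + 1 = 1810.
p and q are the roots of t² − 1810t + 817261 = 0.
Discriminant: 1810² − 4·817261 = 3276100 − 3269044 = 7056; √7056 = 84.
q = (1810 − 84)/2 = 863, p = (1810 + 84)/2 = 947.
Check: 863 · 947 = 817261.

863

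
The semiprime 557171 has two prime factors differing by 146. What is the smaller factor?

Since p = q + 146, we have 557171 = q(q + 146), so q² + 146q − 557171 = 0.
Discriminant: 146² + 4·557171 = 21316 + 2228684 = 2250000; √2250000 = 1500.
q = (−146 + 1500)/2 = 677, and p = q + 146 = 823.
Check: 677 · 823 = 557171.

677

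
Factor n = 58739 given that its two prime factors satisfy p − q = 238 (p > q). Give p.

Since p = q + 238, we have 58739 = q(q + 238), so q² + 238q − 58739 = 0.
Discriminant: 238² + 4·58739 = 56644 + 234956 = 291600; √291600 = 540.
q = (−238 + 540)/2 = 151, and p = q + 238 = 389.
Check: 151 · 389 = 58739.

389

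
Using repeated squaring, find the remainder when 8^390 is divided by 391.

361

8^1 ≡ 8 (mod 391)
8^2 ≡ 8^2 = 64 ≡ 64 (mod 391)
8^4 ≡ 64^2 = 4096 ≡ 186 (mod 391)
8^8 ≡ 186^2 = 34596 ≡ 188 (mod 391)
8^16 ≡ 188^2 = 35344 ≡ 154 (mod 391)
8^32 ≡ 154^2 = 23716 ≡ 256 (mod 391)
8^64 ≡ 256^2 = 65536 ≡ 239 (mod 391)
8^128 ≡ 239^2 = 57121 ≡ 35 (mod 391)
8^256 ≡ 35^2 = 1225 ≡ 52 (mod 391)
390 = 256 + 128 + 4 + 2 in binary powers of 2.
So 8^390 ≡ 52 · 35 · 186 · 64 ≡ 361 (mod 391).
Since 361 ≠ 1, base 8 is a Fermat witness: 391 is composite.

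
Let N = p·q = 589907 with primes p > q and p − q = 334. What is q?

Since p = q + 334, we have 589907 = q(q + 334), so q² + 334q − 589907 = 0.
Discriminant: 334² + 4·589907 = 111556 + 2359628 = 2471184; √2471184 = 1572.
q = (−334 + 1572)/2 = 619, and p = q + 334 = 953.
Check: 619 · 953 = 589907.

619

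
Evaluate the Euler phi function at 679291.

Factor: 679291 = 47 · 97 · 149.
φ(679291) = (47−1) · (97−1) · (149−1) = 46 · 96 · 148 = 653568.

653568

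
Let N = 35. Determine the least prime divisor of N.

5

35 is odd.
Digit sum 8, not divisible by 3.
Ends in 5: divisible by 5.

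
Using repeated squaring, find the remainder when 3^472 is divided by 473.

3^1 ≡ 3 (mod 473)
3^2 ≡ 3^2 = 9 ≡ 9 (mod 473)
3^4 ≡ 9^2 = 81 ≡ 81 (mod 473)
3^8 ≡ 81^2 = 6561 ≡ 412 (mod 473)
3^16 ≡ 412^2 = 169744 ≡ 410 (mod 473)
3^32 ≡ 410^2 = 168100 ≡ 185 (mod 473)
3^64 ≡ 185^2 = 34225 ≡ 169 (mod 473)
3^128 ≡ 169^2 = 28561 ≡ 181 (mod 473)
3^256 ≡ 181^2 = 32761 ≡ 124 (mod 473)
472 = 256 + 128 + 64 + 16 + 8 in binary powers of 2.
So 3^472 ≡ 124 · 181 · 169 · 410 · 412 ≡ 53 (mod 473).
Since 53 ≠ 1, base 3 is a Fermat witness: 473 is composite.

53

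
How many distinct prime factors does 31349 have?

31349 = 23 · 1363
1363 = 29 · 47
31349 = 23 · 29 · 47, which has 3 distinct prime factors.

3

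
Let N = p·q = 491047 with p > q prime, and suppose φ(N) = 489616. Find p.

863

φ(n) = (p−1)(q−1) = n − (p+q) + 1, so p + q = 491047 − 489616 + 1 = 1432.
p and q are the roots of t² − 1432t + 491047 = 0.
Discriminant: 1432² − 4·491047 = 2050624 − 1964188 = 86436; √86436 = 294.
q = (1432 − 294)/2 = 569, p = (1432 + 294)/2 = 863.
Check: 569 · 863 = 491047.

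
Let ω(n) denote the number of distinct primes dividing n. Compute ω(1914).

4

1914 = 2 · 957
957 = 3 · 319
319 = 11 · 29
1914 = 2 · 3 · 11 · 29, which has 4 distinct prime factors.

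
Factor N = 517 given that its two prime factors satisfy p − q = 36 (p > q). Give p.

Since p = q + 36, we have 517 = q(q + 36), so q² + 36q − 517 = 0.
Discriminant: 36² + 4·517 = 1296 + 2068 = 3364; √3364 = 58.
q = (−36 + 58)/2 = 11, and p = q + 36 = 47.
Check: 11 · 47 = 517.

47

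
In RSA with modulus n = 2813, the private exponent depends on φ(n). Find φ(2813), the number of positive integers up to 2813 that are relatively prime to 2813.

2688

Factor: 2813 = 29 · 97.
φ(2813) = (29−1) · (97−1) = 28 · 96 = 2688.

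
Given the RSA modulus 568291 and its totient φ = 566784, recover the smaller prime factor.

739

φ(n) = (p−1)(q−1) = n − (p+q) + 1, so p + q = 568291 − 566784 + 1 = 1508.
p and q are the roots of t² − 1508t + 568291 = 0.
Discriminant: 1508² − 4·568291 = 2274064 − 2273164 = 900; √900 = 30.
q = (1508 − 30)/2 = 739, p = (1508 + 30)/2 = 769.
Check: 739 · 769 = 568291.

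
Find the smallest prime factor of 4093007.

4093007 is odd.
Digit sum 23, not divisible by 3.
Ends in 7: not divisible by 5.
7: 4093007 = 7·584715 + 2
11: 4093007 = 11·372091 + 6
13: 4093007 = 13·314846 + 9
17: 4093007 = 17·240765 + 2
19: 4093007 = 19·215421 + 8
23: 4093007 = 23·177956 + 19
29: 4093007 = 29·141138 + 5
31: 4093007 = 31·132032 + 15
37: 4093007 = 37·110621 + 30
41: 4093007 = 41·99829 + 18
43: 4093007 = 43·95186 + 9
47: 4093007 = 47·87085 + 12
53: 4093007 = 53·77226 + 29
59: 4093007 = 59·69373

59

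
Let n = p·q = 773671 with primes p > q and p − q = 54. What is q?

Since p = q + 54, we have 773671 = q(q + 54), so q² + 54q − 773671 = 0.
Discriminant: 54² + 4·773671 = 2916 + 3094684 = 3097600; √3097600 = 1760.
q = (−54 + 1760)/2 = 853, and p = q + 54 = 907.
Check: 853 · 907 = 773671.

853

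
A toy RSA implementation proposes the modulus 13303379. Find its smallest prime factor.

13303379 is odd.
Digit sum 29, not divisible by 3.
Ends in 9: not divisible by 5.
7: 13303379 = 7·1900482 + 5
11: 13303379 = 11·1209398 + 1
13: 13303379 = 13·1023336 + 11
17: 13303379 = 17·782551 + 12
19: 13303379 = 19·700177 + 16
23: 13303379 = 23·578407 + 18
29: 13303379 = 29·458737 + 6
31: 13303379 = 31·429141 + 8
37: 13303379 = 37·359550 + 29
41: 13303379 = 41·324472 + 27
43: 13303379 = 43·309380 + 39
47: 13303379 = 47·283050 + 29
53: 13303379 = 53·251007 + 8
59: 13303379 = 59·225481

59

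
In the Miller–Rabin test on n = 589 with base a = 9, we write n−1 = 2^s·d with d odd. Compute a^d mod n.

64

589 − 1 = 588 = 2^2 · 147, so d = 147.
9^1 ≡ 9 (mod 589)
9^2 ≡ 9^2 = 81 ≡ 81 (mod 589)
9^4 ≡ 81^2 = 6561 ≡ 82 (mod 589)
9^8 ≡ 82^2 = 6724 ≡ 245 (mod 589)
9^16 ≡ 245^2 = 60025 ≡ 536 (mod 589)
9^32 ≡ 536^2 = 287296 ≡ 453 (mod 589)
9^64 ≡ 453^2 = 205209 ≡ 237 (mod 589)
9^128 ≡ 237^2 = 56169 ≡ 214 (mod 589)
147 = 128 + 16 + 2 + 1 in binary powers of 2.
So 9^147 ≡ 214 · 536 · 81 · 9 ≡ 64 (mod 589).
Squaring chain: 64 → 562; never reaches −1, so base 9 is a Miller–Rabin witness that 589 is composite.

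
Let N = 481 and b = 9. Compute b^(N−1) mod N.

9^1 ≡ 9 (mod 481)
9^2 ≡ 9^2 = 81 ≡ 81 (mod 481)
9^4 ≡ 81^2 = 6561 ≡ 308 (mod 481)
9^8 ≡ 308^2 = 94864 ≡ 107 (mod 481)
9^16 ≡ 107^2 = 11449 ≡ 386 (mod 481)
9^32 ≡ 386^2 = 148996 ≡ 367 (mod 481)
9^64 ≡ 367^2 = 134689 ≡ 9 (mod 481)
9^128 ≡ 9^2 = 81 ≡ 81 (mod 481)
9^256 ≡ 81^2 = 6561 ≡ 308 (mod 481)
480 = 256 + 128 + 64 + 32 in binary powers of 2.
So 9^480 ≡ 308 · 81 · 9 · 367 ≡ 248 (mod 481).
Since 248 ≠ 1, base 9 is a Fermat witness: 481 is composite.

248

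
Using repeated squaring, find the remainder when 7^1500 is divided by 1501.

7^1 ≡ 7 (mod 1501)
7^2 ≡ 7^2 = 49 ≡ 49 (mod 1501)
7^4 ≡ 49^2 = 2401 ≡ 900 (mod 1501)
7^8 ≡ 900^2 = 810000 ≡ 961 (mod 1501)
7^16 ≡ 961^2 = 923521 ≡ 406 (mod 1501)
7^32 ≡ 406^2 = 164836 ≡ 1227 (mod 1501)
7^64 ≡ 1227^2 = 1505529 ≡ 26 (mod 1501)
7^128 ≡ 26^2 = 676 ≡ 676 (mod 1501)
7^256 ≡ 676^2 = 456976 ≡ 672 (mod 1501)
7^512 ≡ 672^2 = 451584 ≡ 1284 (mod 1501)
7^1024 ≡ 1284^2 = 1648656 ≡ 558 (mod 1501)
1500 = 1024 + 256 + 128 + 64 + 16 + 8 + 4 in binary powers of 2.
So 7^1500 ≡ 558 · 672 · 676 · 26 · 406 · 961 · 900 ≡ 381 (mod 1501).
Since 381 ≠ 1, base 7 is a Fermat witness: 1501 is composite.

381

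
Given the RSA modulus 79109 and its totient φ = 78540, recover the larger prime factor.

331

φ(n) = (p−1)(q−1) = n − (p+q) + 1, so p + q = 79109 − 78540 + 1 = 570.
p and q are the roots of t² − 570t + 79109 = 0.
Discriminant: 570² − 4·79109 = 324900 − 316436 = 8464; √8464 = 92.
q = (570 − 92)/2 = 239, p = (570 + 92)/2 = 331.
Check: 239 · 331 = 79109.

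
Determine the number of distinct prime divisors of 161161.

4

161161 = 7^2 · 3289
3289 = 11 · 299
299 = 13 · 23
161161 = 7^2 · 11 · 13 · 23, which has 4 distinct prime factors.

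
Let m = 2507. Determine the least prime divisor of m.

23

2507 is odd.
Digit sum 14, not divisible by 3.
Ends in 7: not divisible by 5.
7: 2507 = 7·358 + 1
11: 2507 = 11·227 + 10
13: 2507 = 13·192 + 11
17: 2507 = 17·147 + 8
19: 2507 = 19·131 + 18
23: 2507 = 23·109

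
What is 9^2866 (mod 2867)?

9^1 ≡ 9 (mod 2867)
9^2 ≡ 9^2 = 81 ≡ 81 (mod 2867)
9^4 ≡ 81^2 = 6561 ≡ 827 (mod 2867)
9^8 ≡ 827^2 = 683929 ≡ 1583 (mod 2867)
9^16 ≡ 1583^2 = 2505889 ≡ 131 (mod 2867)
9^32 ≡ 131^2 = 17161 ≡ 2826 (mod 2867)
9^64 ≡ 2826^2 = 7986276 ≡ 1681 (mod 2867)
9^128 ≡ 1681^2 = 2825761 ≡ 1766 (mod 2867)
9^256 ≡ 1766^2 = 3118756 ≡ 2327 (mod 2867)
9^512 ≡ 2327^2 = 5414929 ≡ 2033 (mod 2867)
9^1024 ≡ 2033^2 = 4133089 ≡ 1742 (mod 2867)
9^2048 ≡ 1742^2 = 3034564 ≡ 1278 (mod 2867)
2866 = 2048 + 512 + 256 + 32 + 16 + 2 in binary powers of 2.
So 9^2866 ≡ 1278 · 2033 · 2327 · 2826 · 131 · 81 ≡ 619 (mod 2867).
Since 619 ≠ 1, base 9 is a Fermat witness: 2867 is composite.

619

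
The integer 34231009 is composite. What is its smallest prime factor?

97

34231009 is odd.
Digit sum 22, not divisible by 3.
Ends in 9: not divisible by 5.
7: 34231009 = 7·4890144 + 1
11: 34231009 = 11·3111909 + 10
13: 34231009 = 13·2633154 + 7
17: 34231009 = 17·2013588 + 13
19: 34231009 = 19·1801632 + 1
23: 34231009 = 23·1488304 + 17
29: 34231009 = 29·1180379 + 18
31: 34231009 = 31·1104226 + 3
37: 34231009 = 37·925162 + 15
41: 34231009 = 41·834902 + 27
43: 34231009 = 43·796069 + 42
47: 34231009 = 47·728319 + 16
53: 34231009 = 53·645868 + 5
59: 34231009 = 59·580186 + 35
61: 34231009 = 61·561164 + 5
67: 34231009 = 67·510910 + 39
71: 34231009 = 71·482126 + 63
73: 34231009 = 73·468917 + 68
79: 34231009 = 79·433303 + 72
83: 34231009 = 83·412421 + 66
89: 34231009 = 89·384618 + 7
97: 34231009 = 97·352897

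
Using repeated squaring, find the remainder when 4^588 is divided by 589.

64

4^1 ≡ 4 (mod 589)
4^2 ≡ 4^2 = 16 ≡ 16 (mod 589)
4^4 ≡ 16^2 = 256 ≡ 256 (mod 589)
4^8 ≡ 256^2 = 65536 ≡ 157 (mod 589)
4^16 ≡ 157^2 = 24649 ≡ 500 (mod 589)
4^32 ≡ 500^2 = 250000 ≡ 264 (mod 589)
4^64 ≡ 264^2 = 69696 ≡ 194 (mod 589)
4^128 ≡ 194^2 = 37636 ≡ 529 (mod 589)
4^256 ≡ 529^2 = 279841 ≡ 66 (mod 589)
4^512 ≡ 66^2 = 4356 ≡ 233 (mod 589)
588 = 512 + 64 + 8 + 4 in binary powers of 2.
So 4^588 ≡ 233 · 194 · 157 · 256 ≡ 64 (mod 589).
Since 64 ≠ 1, base 4 is a Fermat witness: 589 is composite.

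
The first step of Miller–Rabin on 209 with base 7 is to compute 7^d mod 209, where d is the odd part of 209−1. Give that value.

209 − 1 = 208 = 2^4 · 13, so d = 13.
7^1 ≡ 7 (mod 209)
7^2 ≡ 7^2 = 49 ≡ 49 (mod 209)
7^4 ≡ 49^2 = 2401 ≡ 102 (mod 209)
7^8 ≡ 102^2 = 10404 ≡ 163 (mod 209)
13 = 8 + 4 + 1 in binary powers of 2.
So 7^13 ≡ 163 · 102 · 7 ≡ 178 (mod 209).
Squaring chain: 178 → 125 → 159 → 201; never reaches −1, so base 7 is a Miller–Rabin witness that 209 is composite.

178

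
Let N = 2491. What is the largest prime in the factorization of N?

2491 = 47 · 53
53 is prime.
So 2491 = 47 · 53; the largest prime factor is 53.

53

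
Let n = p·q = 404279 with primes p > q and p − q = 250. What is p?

773

Since p = q + 250, we have 404279 = q(q + 250), so q² + 250q − 404279 = 0.
Discriminant: 250² + 4·404279 = 62500 + 1617116 = 1679616; √1679616 = 1296.
q = (−250 + 1296)/2 = 523, and p = q + 250 = 773.
Check: 523 · 773 = 404279.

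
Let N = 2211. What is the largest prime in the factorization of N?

67

2211 = 3 · 737
737 = 11 · 67
67 is prime.
So 2211 = 3 · 11 · 67; the largest prime factor is 67.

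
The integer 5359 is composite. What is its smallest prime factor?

5359 is odd.
Digit sum 22, not divisible by 3.
Ends in 9: not divisible by 5.
7: 5359 = 7·765 + 4
11: 5359 = 11·487 + 2
13: 5359 = 13·412 + 3
17: 5359 = 17·315 + 4
19: 5359 = 19·282 + 1
23: 5359 = 23·233

23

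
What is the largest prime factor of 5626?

5626 = 2 · 2813
2813 = 29 · 97
97 is prime.
So 5626 = 2 · 29 · 97; the largest prime factor is 97.

97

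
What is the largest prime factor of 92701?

92701 = 7 · 13243
13243 = 17 · 779
779 = 19 · 41
41 is prime.
So 92701 = 7 · 17 · 19 · 41; the largest prime factor is 41.

41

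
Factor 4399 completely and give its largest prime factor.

83

4399 = 53 · 83
83 is prime.
So 4399 = 53 · 83; the largest prime factor is 83.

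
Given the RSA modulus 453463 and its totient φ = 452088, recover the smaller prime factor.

φ(n) = (p−1)(q−1) = n − (p+q) + 1, so p + q = 453463 − 452088 + 1 = 1376.
p and q are the roots of t² − 1376t + 453463 = 0.
Discriminant: 1376² − 4·453463 = 1893376 − 1813852 = 79524; √79524 = 282.
q = (1376 − 282)/2 = 547, p = (1376 + 282)/2 = 829.
Check: 547 · 829 = 453463.

547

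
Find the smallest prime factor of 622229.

37

622229 is odd.
Digit sum 23, not divisible by 3.
Ends in 9: not divisible by 5.
7: 622229 = 7·88889 + 6
11: 622229 = 11·56566 + 3
13: 622229 = 13·47863 + 10
17: 622229 = 17·36601 + 12
19: 622229 = 19·32748 + 17
23: 622229 = 23·27053 + 10
29: 622229 = 29·21456 + 5
31: 622229 = 31·20071 + 28
37: 622229 = 37·16817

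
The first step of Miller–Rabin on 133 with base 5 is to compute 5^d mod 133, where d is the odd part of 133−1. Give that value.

133 − 1 = 132 = 2^2 · 33, so d = 33.
5^1 ≡ 5 (mod 133)
5^2 ≡ 5^2 = 25 ≡ 25 (mod 133)
5^4 ≡ 25^2 = 625 ≡ 93 (mod 133)
5^8 ≡ 93^2 = 8649 ≡ 4 (mod 133)
5^16 ≡ 4^2 = 16 ≡ 16 (mod 133)
5^32 ≡ 16^2 = 256 ≡ 123 (mod 133)
33 = 32 + 1 in binary powers of 2.
So 5^33 ≡ 123 · 5 ≡ 83 (mod 133).
Squaring chain: 83 → 106; never reaches −1, so base 5 is a Miller–Rabin witness that 133 is composite.

83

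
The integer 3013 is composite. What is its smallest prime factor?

3013 is odd.
Digit sum 7, not divisible by 3.
Ends in 3: not divisible by 5.
7: 3013 = 7·430 + 3
11: 3013 = 11·273 + 10
13: 3013 = 13·231 + 10
17: 3013 = 17·177 + 4
19: 3013 = 19·158 + 11
23: 3013 = 23·131

23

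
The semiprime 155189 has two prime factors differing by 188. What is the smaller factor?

Since p = q + 188, we have 155189 = q(q + 188), so q² + 188q − 155189 = 0.
Discriminant: 188² + 4·155189 = 35344 + 620756 = 656100; √656100 = 810.
q = (−188 + 810)/2 = 311, and p = q + 188 = 499.
Check: 311 · 499 = 155189.

311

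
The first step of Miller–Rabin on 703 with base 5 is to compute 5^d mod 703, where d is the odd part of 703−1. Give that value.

703 − 1 = 702 = 2^1 · 351, so d = 351.
5^1 ≡ 5 (mod 703)
5^2 ≡ 5^2 = 25 ≡ 25 (mod 703)
5^4 ≡ 25^2 = 625 ≡ 625 (mod 703)
5^8 ≡ 625^2 = 390625 ≡ 460 (mod 703)
5^16 ≡ 460^2 = 211600 ≡ 700 (mod 703)
5^32 ≡ 700^2 = 490000 ≡ 9 (mod 703)
5^64 ≡ 9^2 = 81 ≡ 81 (mod 703)
5^128 ≡ 81^2 = 6561 ≡ 234 (mod 703)
5^256 ≡ 234^2 = 54756 ≡ 625 (mod 703)
351 = 256 + 64 + 16 + 8 + 4 + 2 + 1 in binary powers of 2.
So 5^351 ≡ 625 · 81 · 700 · 460 · 625 · 25 · 5 ≡ 438 (mod 703).
Squaring chain: 438; never reaches −1, so base 5 is a Miller–Rabin witness that 703 is composite.

438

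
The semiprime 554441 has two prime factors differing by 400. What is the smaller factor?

Since p = q + 400, we have 554441 = q(q + 400), so q² + 400q − 554441 = 0.
Discriminant: 400² + 4·554441 = 160000 + 2217764 = 2377764; √2377764 = 1542.
q = (−400 + 1542)/2 = 571, and p = q + 400 = 971.
Check: 571 · 971 = 554441.

571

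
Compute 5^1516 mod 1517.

5^1 ≡ 5 (mod 1517)
5^2 ≡ 5^2 = 25 ≡ 25 (mod 1517)
5^4 ≡ 25^2 = 625 ≡ 625 (mod 1517)
5^8 ≡ 625^2 = 390625 ≡ 756 (mod 1517)
5^16 ≡ 756^2 = 571536 ≡ 1144 (mod 1517)
5^32 ≡ 1144^2 = 1308736 ≡ 1082 (mod 1517)
5^64 ≡ 1082^2 = 1170724 ≡ 1117 (mod 1517)
5^128 ≡ 1117^2 = 1247689 ≡ 715 (mod 1517)
5^256 ≡ 715^2 = 511225 ≡ 1513 (mod 1517)
5^512 ≡ 1513^2 = 2289169 ≡ 16 (mod 1517)
5^1024 ≡ 16^2 = 256 ≡ 256 (mod 1517)
1516 = 1024 + 256 + 128 + 64 + 32 + 8 + 4 in binary powers of 2.
So 5^1516 ≡ 256 · 1513 · 715 · 1117 · 1082 · 756 · 625 ≡ 1513 (mod 1517).
Since 1513 ≠ 1, base 5 is a Fermat witness: 1517 is composite.

1513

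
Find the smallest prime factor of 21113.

43

21113 is odd.
Digit sum 8, not divisible by 3.
Ends in 3: not divisible by 5.
7: 21113 = 7·3016 + 1
11: 21113 = 11·1919 + 4
13: 21113 = 13·1624 + 1
17: 21113 = 17·1241 + 16
19: 21113 = 19·1111 + 4
23: 21113 = 23·917 + 22
29: 21113 = 29·728 + 1
31: 21113 = 31·681 + 2
37: 21113 = 37·570 + 23
41: 21113 = 41·514 + 39
43: 21113 = 43·491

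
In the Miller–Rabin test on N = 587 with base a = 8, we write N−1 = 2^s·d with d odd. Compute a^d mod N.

586

587 − 1 = 586 = 2^1 · 293, so d = 293.
8^1 ≡ 8 (mod 587)
8^2 ≡ 8^2 = 64 ≡ 64 (mod 587)
8^4 ≡ 64^2 = 4096 ≡ 574 (mod 587)
8^8 ≡ 574^2 = 329476 ≡ 169 (mod 587)
8^16 ≡ 169^2 = 28561 ≡ 385 (mod 587)
8^32 ≡ 385^2 = 148225 ≡ 301 (mod 587)
8^64 ≡ 301^2 = 90601 ≡ 203 (mod 587)
8^128 ≡ 203^2 = 41209 ≡ 119 (mod 587)
8^256 ≡ 119^2 = 14161 ≡ 73 (mod 587)
293 = 256 + 32 + 4 + 1 in binary powers of 2.
So 8^293 ≡ 73 · 301 · 574 · 8 ≡ 586 (mod 587).
Since 8^d ≡ 586 (mod 587), base 8 does not prove 587 composite.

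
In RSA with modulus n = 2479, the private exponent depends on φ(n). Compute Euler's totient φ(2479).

Factor: 2479 = 37 · 67.
φ(2479) = (37−1) · (67−1) = 36 · 66 = 2376.

2376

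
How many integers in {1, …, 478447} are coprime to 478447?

456192

Factor: 478447 = 37 · 67 · 193.
φ(478447) = (37−1) · (67−1) · (193−1) = 36 · 66 · 192 = 456192.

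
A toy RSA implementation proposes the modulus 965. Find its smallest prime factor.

5

965 is odd.
Digit sum 20, not divisible by 3.
Ends in 5: divisible by 5.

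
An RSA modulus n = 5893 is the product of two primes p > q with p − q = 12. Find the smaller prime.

71

Since p = q + 12, we have 5893 = q(q + 12), so q² + 12q − 5893 = 0.
Discriminant: 12² + 4·5893 = 144 + 23572 = 23716; √23716 = 154.
q = (−12 + 154)/2 = 71, and p = q + 12 = 83.
Check: 71 · 83 = 5893.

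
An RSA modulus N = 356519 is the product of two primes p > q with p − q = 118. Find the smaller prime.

Since p = q + 118, we have 356519 = q(q + 118), so q² + 118q − 356519 = 0.
Discriminant: 118² + 4·356519 = 13924 + 1426076 = 1440000; √1440000 = 1200.
q = (−118 + 1200)/2 = 541, and p = q + 118 = 659.
Check: 541 · 659 = 356519.

541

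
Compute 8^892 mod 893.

68

8^1 ≡ 8 (mod 893)
8^2 ≡ 8^2 = 64 ≡ 64 (mod 893)
8^4 ≡ 64^2 = 4096 ≡ 524 (mod 893)
8^8 ≡ 524^2 = 274576 ≡ 425 (mod 893)
8^16 ≡ 425^2 = 180625 ≡ 239 (mod 893)
8^32 ≡ 239^2 = 57121 ≡ 862 (mod 893)
8^64 ≡ 862^2 = 743044 ≡ 68 (mod 893)
8^128 ≡ 68^2 = 4624 ≡ 159 (mod 893)
8^256 ≡ 159^2 = 25281 ≡ 277 (mod 893)
8^512 ≡ 277^2 = 76729 ≡ 824 (mod 893)
892 = 512 + 256 + 64 + 32 + 16 + 8 + 4 in binary powers of 2.
So 8^892 ≡ 824 · 277 · 68 · 862 · 239 · 425 · 524 ≡ 68 (mod 893).
Since 68 ≠ 1, base 8 is a Fermat witness: 893 is composite.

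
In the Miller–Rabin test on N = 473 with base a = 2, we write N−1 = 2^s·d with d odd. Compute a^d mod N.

473 − 1 = 472 = 2^3 · 59, so d = 59.
2^1 ≡ 2 (mod 473)
2^2 ≡ 2^2 = 4 ≡ 4 (mod 473)
2^4 ≡ 4^2 = 16 ≡ 16 (mod 473)
2^8 ≡ 16^2 = 256 ≡ 256 (mod 473)
2^16 ≡ 256^2 = 65536 ≡ 262 (mod 473)
2^32 ≡ 262^2 = 68644 ≡ 59 (mod 473)
59 = 32 + 16 + 8 + 2 + 1 in binary powers of 2.
So 2^59 ≡ 59 · 262 · 256 · 4 · 2 ≡ 94 (mod 473).
Squaring chain: 94 → 322 → 97; never reaches −1, so base 2 is a Miller–Rabin witness that 473 is composite.

94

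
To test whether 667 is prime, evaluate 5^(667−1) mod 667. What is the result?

169

5^1 ≡ 5 (mod 667)
5^2 ≡ 5^2 = 25 ≡ 25 (mod 667)
5^4 ≡ 25^2 = 625 ≡ 625 (mod 667)
5^8 ≡ 625^2 = 390625 ≡ 430 (mod 667)
5^16 ≡ 430^2 = 184900 ≡ 141 (mod 667)
5^32 ≡ 141^2 = 19881 ≡ 538 (mod 667)
5^64 ≡ 538^2 = 289444 ≡ 633 (mod 667)
5^128 ≡ 633^2 = 400689 ≡ 489 (mod 667)
5^256 ≡ 489^2 = 239121 ≡ 335 (mod 667)
5^512 ≡ 335^2 = 112225 ≡ 169 (mod 667)
666 = 512 + 128 + 16 + 8 + 2 in binary powers of 2.
So 5^666 ≡ 169 · 489 · 141 · 430 · 25 ≡ 169 (mod 667).
Since 169 ≠ 1, base 5 is a Fermat witness: 667 is composite.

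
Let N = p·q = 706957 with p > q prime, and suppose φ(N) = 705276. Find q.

φ(n) = (p−1)(q−1) = n − (p+q) + 1, so p + q = 706957 − 705276 + 1 = 1682.
p and q are the roots of t² − 1682t + 706957 = 0.
Discriminant: 1682² − 4·706957 = 2829124 − 2827828 = 1296; √1296 = 36.
q = (1682 − 36)/2 = 823, p = (1682 + 36)/2 = 859.
Check: 823 · 859 = 706957.

823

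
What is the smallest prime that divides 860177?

23

860177 is odd.
Digit sum 29, not divisible by 3.
Ends in 7: not divisible by 5.
7: 860177 = 7·122882 + 3
11: 860177 = 11·78197 + 10
13: 860177 = 13·66167 + 6
17: 860177 = 17·50598 + 11
19: 860177 = 19·45272 + 9
23: 860177 = 23·37399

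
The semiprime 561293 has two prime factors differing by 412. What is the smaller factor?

Since p = q + 412, we have 561293 = q(q + 412), so q² + 412q − 561293 = 0.
Discriminant: 412² + 4·561293 = 169744 + 2245172 = 2414916; √2414916 = 1554.
q = (−412 + 1554)/2 = 571, and p = q + 412 = 983.
Check: 571 · 983 = 561293.

571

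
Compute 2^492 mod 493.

373

2^1 ≡ 2 (mod 493)
2^2 ≡ 2^2 = 4 ≡ 4 (mod 493)
2^4 ≡ 4^2 = 16 ≡ 16 (mod 493)
2^8 ≡ 16^2 = 256 ≡ 256 (mod 493)
2^16 ≡ 256^2 = 65536 ≡ 460 (mod 493)
2^32 ≡ 460^2 = 211600 ≡ 103 (mod 493)
2^64 ≡ 103^2 = 10609 ≡ 256 (mod 493)
2^128 ≡ 256^2 = 65536 ≡ 460 (mod 493)
2^256 ≡ 460^2 = 211600 ≡ 103 (mod 493)
492 = 256 + 128 + 64 + 32 + 8 + 4 in binary powers of 2.
So 2^492 ≡ 103 · 460 · 256 · 103 · 256 · 16 ≡ 373 (mod 493).
Since 373 ≠ 1, base 2 is a Fermat witness: 493 is composite.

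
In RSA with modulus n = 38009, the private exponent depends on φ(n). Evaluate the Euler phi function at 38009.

Factor: 38009 = 191 · 199.
φ(38009) = (191−1) · (199−1) = 190 · 198 = 37620.

37620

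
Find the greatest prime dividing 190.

190 = 2 · 95
95 = 5 · 19
19 is prime.
So 190 = 2 · 5 · 19; the largest prime factor is 19.

19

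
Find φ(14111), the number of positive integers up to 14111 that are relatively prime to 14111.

Factor: 14111 = 103 · 137.
φ(14111) = (103−1) · (137−1) = 102 · 136 = 13872.

13872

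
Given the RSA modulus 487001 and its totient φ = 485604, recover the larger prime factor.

φ(n) = (p−1)(q−1) = n − (p+q) + 1, so p + q = 487001 − 485604 + 1 = 1398.
p and q are the roots of t² − 1398t + 487001 = 0.
Discriminant: 1398² − 4·487001 = 1954404 − 1948004 = 6400; √6400 = 80.
q = (1398 − 80)/2 = 659, p = (1398 + 80)/2 = 739.
Check: 659 · 739 = 487001.

739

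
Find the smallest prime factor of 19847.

89

19847 is odd.
Digit sum 29, not divisible by 3.
Ends in 7: not divisible by 5.
7: 19847 = 7·2835 + 2
11: 19847 = 11·1804 + 3
13: 19847 = 13·1526 + 9
17: 19847 = 17·1167 + 8
19: 19847 = 19·1044 + 11
23: 19847 = 23·862 + 21
29: 19847 = 29·684 + 11
31: 19847 = 31·640 + 7
37: 19847 = 37·536 + 15
41: 19847 = 41·484 + 3
43: 19847 = 43·461 + 24
47: 19847 = 47·422 + 13
53: 19847 = 53·374 + 25
59: 19847 = 59·336 + 23
61: 19847 = 61·325 + 22
67: 19847 = 67·296 + 15
71: 19847 = 71·279 + 38
73: 19847 = 73·271 + 64
79: 19847 = 79·251 + 18
83: 19847 = 83·239 + 10
89: 19847 = 89·223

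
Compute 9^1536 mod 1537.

9^1 ≡ 9 (mod 1537)
9^2 ≡ 9^2 = 81 ≡ 81 (mod 1537)
9^4 ≡ 81^2 = 6561 ≡ 413 (mod 1537)
9^8 ≡ 413^2 = 170569 ≡ 1499 (mod 1537)
9^16 ≡ 1499^2 = 2247001 ≡ 1444 (mod 1537)
9^32 ≡ 1444^2 = 2085136 ≡ 964 (mod 1537)
9^64 ≡ 964^2 = 929296 ≡ 948 (mod 1537)
9^128 ≡ 948^2 = 898704 ≡ 1096 (mod 1537)
9^256 ≡ 1096^2 = 1201216 ≡ 819 (mod 1537)
9^512 ≡ 819^2 = 670761 ≡ 629 (mod 1537)
9^1024 ≡ 629^2 = 395641 ≡ 632 (mod 1537)
1536 = 1024 + 512 in binary powers of 2.
So 9^1536 ≡ 632 · 629 ≡ 982 (mod 1537).
Since 982 ≠ 1, base 9 is a Fermat witness: 1537 is composite.

982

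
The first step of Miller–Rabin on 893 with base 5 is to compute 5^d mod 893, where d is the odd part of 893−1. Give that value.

453

893 − 1 = 892 = 2^2 · 223, so d = 223.
5^1 ≡ 5 (mod 893)
5^2 ≡ 5^2 = 25 ≡ 25 (mod 893)
5^4 ≡ 25^2 = 625 ≡ 625 (mod 893)
5^8 ≡ 625^2 = 390625 ≡ 384 (mod 893)
5^16 ≡ 384^2 = 147456 ≡ 111 (mod 893)
5^32 ≡ 111^2 = 12321 ≡ 712 (mod 893)
5^64 ≡ 712^2 = 506944 ≡ 613 (mod 893)
5^128 ≡ 613^2 = 375769 ≡ 709 (mod 893)
223 = 128 + 64 + 16 + 8 + 4 + 2 + 1 in binary powers of 2.
So 5^223 ≡ 709 · 613 · 111 · 384 · 625 · 25 · 5 ≡ 453 (mod 893).
Squaring chain: 453 → 712; never reaches −1, so base 5 is a Miller–Rabin witness that 893 is composite.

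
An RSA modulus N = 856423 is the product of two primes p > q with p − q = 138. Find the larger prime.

997

Since p = q + 138, we have 856423 = q(q + 138), so q² + 138q − 856423 = 0.
Discriminant: 138² + 4·856423 = 19044 + 3425692 = 3444736; √3444736 = 1856.
q = (−138 + 1856)/2 = 859, and p = q + 138 = 997.
Check: 859 · 997 = 856423.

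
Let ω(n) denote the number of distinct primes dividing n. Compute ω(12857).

12857 = 13 · 989
989 = 23 · 43
12857 = 13 · 23 · 43, which has 3 distinct prime factors.

3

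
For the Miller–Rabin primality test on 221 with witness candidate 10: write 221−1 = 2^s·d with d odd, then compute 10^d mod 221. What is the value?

221 − 1 = 220 = 2^2 · 55, so d = 55.
10^1 ≡ 10 (mod 221)
10^2 ≡ 10^2 = 100 ≡ 100 (mod 221)
10^4 ≡ 100^2 = 10000 ≡ 55 (mod 221)
10^8 ≡ 55^2 = 3025 ≡ 152 (mod 221)
10^16 ≡ 152^2 = 23104 ≡ 120 (mod 221)
10^32 ≡ 120^2 = 14400 ≡ 35 (mod 221)
55 = 32 + 16 + 4 + 2 + 1 in binary powers of 2.
So 10^55 ≡ 35 · 120 · 55 · 100 · 10 ≡ 192 (mod 221).
Squaring chain: 192 → 178; never reaches −1, so base 10 is a Miller–Rabin witness that 221 is composite.

192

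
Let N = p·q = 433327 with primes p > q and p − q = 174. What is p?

751

Since p = q + 174, we have 433327 = q(q + 174), so q² + 174q − 433327 = 0.
Discriminant: 174² + 4·433327 = 30276 + 1733308 = 1763584; √1763584 = 1328.
q = (−174 + 1328)/2 = 577, and p = q + 174 = 751.
Check: 577 · 751 = 433327.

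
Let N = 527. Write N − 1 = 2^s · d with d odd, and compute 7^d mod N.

527 − 1 = 526 = 2^1 · 263, so d = 263.
7^1 ≡ 7 (mod 527)
7^2 ≡ 7^2 = 49 ≡ 49 (mod 527)
7^4 ≡ 49^2 = 2401 ≡ 293 (mod 527)
7^8 ≡ 293^2 = 85849 ≡ 475 (mod 527)
7^16 ≡ 475^2 = 225625 ≡ 69 (mod 527)
7^32 ≡ 69^2 = 4761 ≡ 18 (mod 527)
7^64 ≡ 18^2 = 324 ≡ 324 (mod 527)
7^128 ≡ 324^2 = 104976 ≡ 103 (mod 527)
7^256 ≡ 103^2 = 10609 ≡ 69 (mod 527)
263 = 256 + 4 + 2 + 1 in binary powers of 2.
So 7^263 ≡ 69 · 293 · 49 · 7 ≡ 165 (mod 527).
Squaring chain: 165; never reaches −1, so base 7 is a Miller–Rabin witness that 527 is composite.

165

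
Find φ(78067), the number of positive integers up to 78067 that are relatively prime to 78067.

69000

Factor: 78067 = 11 · 47 · 151.
φ(78067) = (11−1) · (47−1) · (151−1) = 10 · 46 · 150 = 69000.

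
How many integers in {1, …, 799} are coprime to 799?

Factor: 799 = 17 · 47.
φ(799) = (17−1) · (47−1) = 16 · 46 = 736.

736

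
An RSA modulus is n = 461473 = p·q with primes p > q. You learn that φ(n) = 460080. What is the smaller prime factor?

541

φ(n) = (p−1)(q−1) = n − (p+q) + 1, so p + q = 461473 − 460080 + 1 = 1394.
p and q are the roots of t² − 1394t + 461473 = 0.
Discriminant: 1394² − 4·461473 = 1943236 − 1845892 = 97344; √97344 = 312.
q = (1394 − 312)/2 = 541, p = (1394 + 312)/2 = 853.
Check: 541 · 853 = 461473.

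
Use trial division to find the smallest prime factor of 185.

185 is odd.
Digit sum 14, not divisible by 3.
Ends in 5: divisible by 5.

5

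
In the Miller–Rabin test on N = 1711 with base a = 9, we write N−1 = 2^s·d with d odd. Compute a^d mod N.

1711 − 1 = 1710 = 2^1 · 855, so d = 855.
9^1 ≡ 9 (mod 1711)
9^2 ≡ 9^2 = 81 ≡ 81 (mod 1711)
9^4 ≡ 81^2 = 6561 ≡ 1428 (mod 1711)
9^8 ≡ 1428^2 = 2039184 ≡ 1383 (mod 1711)
9^16 ≡ 1383^2 = 1912689 ≡ 1502 (mod 1711)
9^32 ≡ 1502^2 = 2256004 ≡ 906 (mod 1711)
9^64 ≡ 906^2 = 820836 ≡ 1267 (mod 1711)
9^128 ≡ 1267^2 = 1605289 ≡ 371 (mod 1711)
9^256 ≡ 371^2 = 137641 ≡ 761 (mod 1711)
9^512 ≡ 761^2 = 579121 ≡ 803 (mod 1711)
855 = 512 + 256 + 64 + 16 + 4 + 2 + 1 in binary powers of 2.
So 9^855 ≡ 803 · 761 · 1267 · 1502 · 1428 · 81 · 9 ≡ 1082 (mod 1711).
Squaring chain: 1082; never reaches −1, so base 9 is a Miller–Rabin witness that 1711 is composite.

1082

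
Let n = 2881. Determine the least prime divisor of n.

2881 is odd.
Digit sum 19, not divisible by 3.
Ends in 1: not divisible by 5.
7: 2881 = 7·411 + 4
11: 2881 = 11·261 + 10
13: 2881 = 13·221 + 8
17: 2881 = 17·169 + 8
19: 2881 = 19·151 + 12
23: 2881 = 23·125 + 6
29: 2881 = 29·99 + 10
31: 2881 = 31·92 + 29
37: 2881 = 37·77 + 32
41: 2881 = 41·70 + 11
43: 2881 = 43·67

43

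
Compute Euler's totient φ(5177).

4980

Factor: 5177 = 31 · 167.
φ(5177) = (31−1) · (167−1) = 30 · 166 = 4980.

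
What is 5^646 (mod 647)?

5^1 ≡ 5 (mod 647)
5^2 ≡ 5^2 = 25 ≡ 25 (mod 647)
5^4 ≡ 25^2 = 625 ≡ 625 (mod 647)
5^8 ≡ 625^2 = 390625 ≡ 484 (mod 647)
5^16 ≡ 484^2 = 234256 ≡ 42 (mod 647)
5^32 ≡ 42^2 = 1764 ≡ 470 (mod 647)
5^64 ≡ 470^2 = 220900 ≡ 273 (mod 647)
5^128 ≡ 273^2 = 74529 ≡ 124 (mod 647)
5^256 ≡ 124^2 = 15376 ≡ 495 (mod 647)
5^512 ≡ 495^2 = 245025 ≡ 459 (mod 647)
646 = 512 + 128 + 4 + 2 in binary powers of 2.
So 5^646 ≡ 459 · 124 · 625 · 25 ≡ 1 (mod 647).
Since the result is 1, base 5 gives no evidence that 647 is composite.

1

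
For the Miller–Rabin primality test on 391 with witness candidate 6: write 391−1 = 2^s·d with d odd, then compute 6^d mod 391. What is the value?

391 − 1 = 390 = 2^1 · 195, so d = 195.
6^1 ≡ 6 (mod 391)
6^2 ≡ 6^2 = 36 ≡ 36 (mod 391)
6^4 ≡ 36^2 = 1296 ≡ 123 (mod 391)
6^8 ≡ 123^2 = 15129 ≡ 271 (mod 391)
6^16 ≡ 271^2 = 73441 ≡ 324 (mod 391)
6^32 ≡ 324^2 = 104976 ≡ 188 (mod 391)
6^64 ≡ 188^2 = 35344 ≡ 154 (mod 391)
6^128 ≡ 154^2 = 23716 ≡ 256 (mod 391)
195 = 128 + 64 + 2 + 1 in binary powers of 2.
So 6^195 ≡ 256 · 154 · 36 · 6 ≡ 386 (mod 391).
Squaring chain: 386; never reaches −1, so base 6 is a Miller–Rabin witness that 391 is composite.

386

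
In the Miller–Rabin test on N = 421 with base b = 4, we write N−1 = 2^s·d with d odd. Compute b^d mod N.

420

421 − 1 = 420 = 2^2 · 105, so d = 105.
4^1 ≡ 4 (mod 421)
4^2 ≡ 4^2 = 16 ≡ 16 (mod 421)
4^4 ≡ 16^2 = 256 ≡ 256 (mod 421)
4^8 ≡ 256^2 = 65536 ≡ 281 (mod 421)
4^16 ≡ 281^2 = 78961 ≡ 234 (mod 421)
4^32 ≡ 234^2 = 54756 ≡ 26 (mod 421)
4^64 ≡ 26^2 = 676 ≡ 255 (mod 421)
105 = 64 + 32 + 8 + 1 in binary powers of 2.
So 4^105 ≡ 255 · 26 · 281 · 4 ≡ 420 (mod 421).
Since 4^d ≡ 420 (mod 421), base 4 does not prove 421 composite.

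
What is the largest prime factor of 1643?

53

1643 = 31 · 53
53 is prime.
So 1643 = 31 · 53; the largest prime factor is 53.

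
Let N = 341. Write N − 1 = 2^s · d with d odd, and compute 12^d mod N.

341 − 1 = 340 = 2^2 · 85, so d = 85.
12^1 ≡ 12 (mod 341)
12^2 ≡ 12^2 = 144 ≡ 144 (mod 341)
12^4 ≡ 144^2 = 20736 ≡ 276 (mod 341)
12^8 ≡ 276^2 = 76176 ≡ 133 (mod 341)
12^16 ≡ 133^2 = 17689 ≡ 298 (mod 341)
12^32 ≡ 298^2 = 88804 ≡ 144 (mod 341)
12^64 ≡ 144^2 = 20736 ≡ 276 (mod 341)
85 = 64 + 16 + 4 + 1 in binary powers of 2.
So 12^85 ≡ 276 · 298 · 276 · 12 ≡ 254 (mod 341).
Squaring chain: 254 → 67; never reaches −1, so base 12 is a Miller–Rabin witness that 341 is composite.

254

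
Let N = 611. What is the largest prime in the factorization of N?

47

611 = 13 · 47
47 is prime.
So 611 = 13 · 47; the largest prime factor is 47.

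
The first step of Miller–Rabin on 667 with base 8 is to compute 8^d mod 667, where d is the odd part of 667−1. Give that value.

667 − 1 = 666 = 2^1 · 333, so d = 333.
8^1 ≡ 8 (mod 667)
8^2 ≡ 8^2 = 64 ≡ 64 (mod 667)
8^4 ≡ 64^2 = 4096 ≡ 94 (mod 667)
8^8 ≡ 94^2 = 8836 ≡ 165 (mod 667)
8^16 ≡ 165^2 = 27225 ≡ 545 (mod 667)
8^32 ≡ 545^2 = 297025 ≡ 210 (mod 667)
8^64 ≡ 210^2 = 44100 ≡ 78 (mod 667)
8^128 ≡ 78^2 = 6084 ≡ 81 (mod 667)
8^256 ≡ 81^2 = 6561 ≡ 558 (mod 667)
333 = 256 + 64 + 8 + 4 + 1 in binary powers of 2.
So 8^333 ≡ 558 · 78 · 165 · 94 · 8 ≡ 374 (mod 667).
Squaring chain: 374; never reaches −1, so base 8 is a Miller–Rabin witness that 667 is composite.

374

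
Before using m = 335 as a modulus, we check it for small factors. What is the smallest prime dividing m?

5

335 is odd.
Digit sum 11, not divisible by 3.
Ends in 5: divisible by 5.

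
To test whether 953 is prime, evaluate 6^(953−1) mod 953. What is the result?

1

6^1 ≡ 6 (mod 953)
6^2 ≡ 6^2 = 36 ≡ 36 (mod 953)
6^4 ≡ 36^2 = 1296 ≡ 343 (mod 953)
6^8 ≡ 343^2 = 117649 ≡ 430 (mod 953)
6^16 ≡ 430^2 = 184900 ≡ 18 (mod 953)
6^32 ≡ 18^2 = 324 ≡ 324 (mod 953)
6^64 ≡ 324^2 = 104976 ≡ 146 (mod 953)
6^128 ≡ 146^2 = 21316 ≡ 350 (mod 953)
6^256 ≡ 350^2 = 122500 ≡ 516 (mod 953)
6^512 ≡ 516^2 = 266256 ≡ 369 (mod 953)
952 = 512 + 256 + 128 + 32 + 16 + 8 in binary powers of 2.
So 6^952 ≡ 369 · 516 · 350 · 324 · 18 · 430 ≡ 1 (mod 953).
Since the result is 1, base 6 gives no evidence that 953 is composite.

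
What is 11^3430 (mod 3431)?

1583

11^1 ≡ 11 (mod 3431)
11^2 ≡ 11^2 = 121 ≡ 121 (mod 3431)
11^4 ≡ 121^2 = 14641 ≡ 917 (mod 3431)
11^8 ≡ 917^2 = 840889 ≡ 294 (mod 3431)
11^16 ≡ 294^2 = 86436 ≡ 661 (mod 3431)
11^32 ≡ 661^2 = 436921 ≡ 1184 (mod 3431)
11^64 ≡ 1184^2 = 1401856 ≡ 2008 (mod 3431)
11^128 ≡ 2008^2 = 4032064 ≡ 639 (mod 3431)
11^256 ≡ 639^2 = 408321 ≡ 32 (mod 3431)
11^512 ≡ 32^2 = 1024 ≡ 1024 (mod 3431)
11^1024 ≡ 1024^2 = 1048576 ≡ 2121 (mod 3431)
11^2048 ≡ 2121^2 = 4498641 ≡ 600 (mod 3431)
3430 = 2048 + 1024 + 256 + 64 + 32 + 4 + 2 in binary powers of 2.
So 11^3430 ≡ 600 · 2121 · 32 · 2008 · 1184 · 917 · 121 ≡ 1583 (mod 3431).
Since 1583 ≠ 1, base 11 is a Fermat witness: 3431 is composite.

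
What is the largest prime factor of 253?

23

253 = 11 · 23
23 is prime.
So 253 = 11 · 23; the largest prime factor is 23.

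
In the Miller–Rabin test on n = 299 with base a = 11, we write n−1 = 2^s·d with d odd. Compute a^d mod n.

299 − 1 = 298 = 2^1 · 149, so d = 149.
11^1 ≡ 11 (mod 299)
11^2 ≡ 11^2 = 121 ≡ 121 (mod 299)
11^4 ≡ 121^2 = 14641 ≡ 289 (mod 299)
11^8 ≡ 289^2 = 83521 ≡ 100 (mod 299)
11^16 ≡ 100^2 = 10000 ≡ 133 (mod 299)
11^32 ≡ 133^2 = 17689 ≡ 48 (mod 299)
11^64 ≡ 48^2 = 2304 ≡ 211 (mod 299)
11^128 ≡ 211^2 = 44521 ≡ 269 (mod 299)
149 = 128 + 16 + 4 + 1 in binary powers of 2.
So 11^149 ≡ 269 · 133 · 289 · 11 ≡ 267 (mod 299).
Squaring chain: 267; never reaches −1, so base 11 is a Miller–Rabin witness that 299 is composite.

267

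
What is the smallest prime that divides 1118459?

1118459 is odd.
Digit sum 29, not divisible by 3.
Ends in 9: not divisible by 5.
7: 1118459 = 7·159779 + 6
11: 1118459 = 11·101678 + 1
13: 1118459 = 13·86035 + 4
17: 1118459 = 17·65791 + 12
19: 1118459 = 19·58866 + 5
23: 1118459 = 23·48628 + 15
29: 1118459 = 29·38567 + 16
31: 1118459 = 31·36079 + 10
37: 1118459 = 37·30228 + 23
41: 1118459 = 41·27279 + 20
43: 1118459 = 43·26010 + 29
47: 1118459 = 47·23797

47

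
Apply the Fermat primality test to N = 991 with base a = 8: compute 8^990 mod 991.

1

8^1 ≡ 8 (mod 991)
8^2 ≡ 8^2 = 64 ≡ 64 (mod 991)
8^4 ≡ 64^2 = 4096 ≡ 132 (mod 991)
8^8 ≡ 132^2 = 17424 ≡ 577 (mod 991)
8^16 ≡ 577^2 = 332929 ≡ 944 (mod 991)
8^32 ≡ 944^2 = 891136 ≡ 227 (mod 991)
8^64 ≡ 227^2 = 51529 ≡ 988 (mod 991)
8^128 ≡ 988^2 = 976144 ≡ 9 (mod 991)
8^256 ≡ 9^2 = 81 ≡ 81 (mod 991)
8^512 ≡ 81^2 = 6561 ≡ 615 (mod 991)
990 = 512 + 256 + 128 + 64 + 16 + 8 + 4 + 2 in binary powers of 2.
So 8^990 ≡ 615 · 81 · 9 · 988 · 944 · 577 · 132 · 64 ≡ 1 (mod 991).
Since the result is 1, base 8 gives no evidence that 991 is composite.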